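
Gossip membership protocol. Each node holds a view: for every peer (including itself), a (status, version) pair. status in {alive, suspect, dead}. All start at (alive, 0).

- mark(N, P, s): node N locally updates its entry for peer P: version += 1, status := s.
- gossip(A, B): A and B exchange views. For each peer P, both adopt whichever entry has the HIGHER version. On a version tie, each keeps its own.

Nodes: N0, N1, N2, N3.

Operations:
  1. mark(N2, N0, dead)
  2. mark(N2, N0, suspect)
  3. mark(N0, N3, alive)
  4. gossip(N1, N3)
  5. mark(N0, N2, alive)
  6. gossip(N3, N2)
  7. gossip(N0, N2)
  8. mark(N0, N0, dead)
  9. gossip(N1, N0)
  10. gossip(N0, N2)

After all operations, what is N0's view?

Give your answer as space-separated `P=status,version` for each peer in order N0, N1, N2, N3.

Op 1: N2 marks N0=dead -> (dead,v1)
Op 2: N2 marks N0=suspect -> (suspect,v2)
Op 3: N0 marks N3=alive -> (alive,v1)
Op 4: gossip N1<->N3 -> N1.N0=(alive,v0) N1.N1=(alive,v0) N1.N2=(alive,v0) N1.N3=(alive,v0) | N3.N0=(alive,v0) N3.N1=(alive,v0) N3.N2=(alive,v0) N3.N3=(alive,v0)
Op 5: N0 marks N2=alive -> (alive,v1)
Op 6: gossip N3<->N2 -> N3.N0=(suspect,v2) N3.N1=(alive,v0) N3.N2=(alive,v0) N3.N3=(alive,v0) | N2.N0=(suspect,v2) N2.N1=(alive,v0) N2.N2=(alive,v0) N2.N3=(alive,v0)
Op 7: gossip N0<->N2 -> N0.N0=(suspect,v2) N0.N1=(alive,v0) N0.N2=(alive,v1) N0.N3=(alive,v1) | N2.N0=(suspect,v2) N2.N1=(alive,v0) N2.N2=(alive,v1) N2.N3=(alive,v1)
Op 8: N0 marks N0=dead -> (dead,v3)
Op 9: gossip N1<->N0 -> N1.N0=(dead,v3) N1.N1=(alive,v0) N1.N2=(alive,v1) N1.N3=(alive,v1) | N0.N0=(dead,v3) N0.N1=(alive,v0) N0.N2=(alive,v1) N0.N3=(alive,v1)
Op 10: gossip N0<->N2 -> N0.N0=(dead,v3) N0.N1=(alive,v0) N0.N2=(alive,v1) N0.N3=(alive,v1) | N2.N0=(dead,v3) N2.N1=(alive,v0) N2.N2=(alive,v1) N2.N3=(alive,v1)

Answer: N0=dead,3 N1=alive,0 N2=alive,1 N3=alive,1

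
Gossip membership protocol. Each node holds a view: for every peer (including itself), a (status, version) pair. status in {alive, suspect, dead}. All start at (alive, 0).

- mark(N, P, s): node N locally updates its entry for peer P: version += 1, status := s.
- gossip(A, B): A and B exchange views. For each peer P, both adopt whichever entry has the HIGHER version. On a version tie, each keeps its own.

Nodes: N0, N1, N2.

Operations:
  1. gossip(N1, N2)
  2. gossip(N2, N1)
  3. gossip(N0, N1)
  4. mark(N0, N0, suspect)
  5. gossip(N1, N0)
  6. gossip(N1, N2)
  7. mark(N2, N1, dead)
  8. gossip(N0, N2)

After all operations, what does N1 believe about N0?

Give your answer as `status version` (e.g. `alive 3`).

Answer: suspect 1

Derivation:
Op 1: gossip N1<->N2 -> N1.N0=(alive,v0) N1.N1=(alive,v0) N1.N2=(alive,v0) | N2.N0=(alive,v0) N2.N1=(alive,v0) N2.N2=(alive,v0)
Op 2: gossip N2<->N1 -> N2.N0=(alive,v0) N2.N1=(alive,v0) N2.N2=(alive,v0) | N1.N0=(alive,v0) N1.N1=(alive,v0) N1.N2=(alive,v0)
Op 3: gossip N0<->N1 -> N0.N0=(alive,v0) N0.N1=(alive,v0) N0.N2=(alive,v0) | N1.N0=(alive,v0) N1.N1=(alive,v0) N1.N2=(alive,v0)
Op 4: N0 marks N0=suspect -> (suspect,v1)
Op 5: gossip N1<->N0 -> N1.N0=(suspect,v1) N1.N1=(alive,v0) N1.N2=(alive,v0) | N0.N0=(suspect,v1) N0.N1=(alive,v0) N0.N2=(alive,v0)
Op 6: gossip N1<->N2 -> N1.N0=(suspect,v1) N1.N1=(alive,v0) N1.N2=(alive,v0) | N2.N0=(suspect,v1) N2.N1=(alive,v0) N2.N2=(alive,v0)
Op 7: N2 marks N1=dead -> (dead,v1)
Op 8: gossip N0<->N2 -> N0.N0=(suspect,v1) N0.N1=(dead,v1) N0.N2=(alive,v0) | N2.N0=(suspect,v1) N2.N1=(dead,v1) N2.N2=(alive,v0)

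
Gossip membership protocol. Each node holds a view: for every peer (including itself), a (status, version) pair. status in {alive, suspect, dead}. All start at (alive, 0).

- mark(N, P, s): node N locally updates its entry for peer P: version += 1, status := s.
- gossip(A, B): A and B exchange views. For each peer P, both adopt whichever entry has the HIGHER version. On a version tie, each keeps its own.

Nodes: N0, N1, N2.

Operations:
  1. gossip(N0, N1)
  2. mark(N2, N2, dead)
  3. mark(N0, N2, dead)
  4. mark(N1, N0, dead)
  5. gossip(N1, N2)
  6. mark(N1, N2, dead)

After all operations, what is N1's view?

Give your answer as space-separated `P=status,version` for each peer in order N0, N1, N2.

Answer: N0=dead,1 N1=alive,0 N2=dead,2

Derivation:
Op 1: gossip N0<->N1 -> N0.N0=(alive,v0) N0.N1=(alive,v0) N0.N2=(alive,v0) | N1.N0=(alive,v0) N1.N1=(alive,v0) N1.N2=(alive,v0)
Op 2: N2 marks N2=dead -> (dead,v1)
Op 3: N0 marks N2=dead -> (dead,v1)
Op 4: N1 marks N0=dead -> (dead,v1)
Op 5: gossip N1<->N2 -> N1.N0=(dead,v1) N1.N1=(alive,v0) N1.N2=(dead,v1) | N2.N0=(dead,v1) N2.N1=(alive,v0) N2.N2=(dead,v1)
Op 6: N1 marks N2=dead -> (dead,v2)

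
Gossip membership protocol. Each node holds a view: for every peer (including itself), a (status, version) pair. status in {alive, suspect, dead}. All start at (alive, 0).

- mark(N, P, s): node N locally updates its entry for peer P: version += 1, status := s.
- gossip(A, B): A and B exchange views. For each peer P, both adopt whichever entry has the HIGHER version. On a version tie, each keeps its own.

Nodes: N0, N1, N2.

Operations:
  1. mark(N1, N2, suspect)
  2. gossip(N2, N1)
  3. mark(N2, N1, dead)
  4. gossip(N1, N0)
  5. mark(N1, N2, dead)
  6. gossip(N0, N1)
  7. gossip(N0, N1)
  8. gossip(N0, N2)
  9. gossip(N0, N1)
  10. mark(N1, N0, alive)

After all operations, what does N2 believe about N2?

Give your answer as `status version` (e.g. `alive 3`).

Op 1: N1 marks N2=suspect -> (suspect,v1)
Op 2: gossip N2<->N1 -> N2.N0=(alive,v0) N2.N1=(alive,v0) N2.N2=(suspect,v1) | N1.N0=(alive,v0) N1.N1=(alive,v0) N1.N2=(suspect,v1)
Op 3: N2 marks N1=dead -> (dead,v1)
Op 4: gossip N1<->N0 -> N1.N0=(alive,v0) N1.N1=(alive,v0) N1.N2=(suspect,v1) | N0.N0=(alive,v0) N0.N1=(alive,v0) N0.N2=(suspect,v1)
Op 5: N1 marks N2=dead -> (dead,v2)
Op 6: gossip N0<->N1 -> N0.N0=(alive,v0) N0.N1=(alive,v0) N0.N2=(dead,v2) | N1.N0=(alive,v0) N1.N1=(alive,v0) N1.N2=(dead,v2)
Op 7: gossip N0<->N1 -> N0.N0=(alive,v0) N0.N1=(alive,v0) N0.N2=(dead,v2) | N1.N0=(alive,v0) N1.N1=(alive,v0) N1.N2=(dead,v2)
Op 8: gossip N0<->N2 -> N0.N0=(alive,v0) N0.N1=(dead,v1) N0.N2=(dead,v2) | N2.N0=(alive,v0) N2.N1=(dead,v1) N2.N2=(dead,v2)
Op 9: gossip N0<->N1 -> N0.N0=(alive,v0) N0.N1=(dead,v1) N0.N2=(dead,v2) | N1.N0=(alive,v0) N1.N1=(dead,v1) N1.N2=(dead,v2)
Op 10: N1 marks N0=alive -> (alive,v1)

Answer: dead 2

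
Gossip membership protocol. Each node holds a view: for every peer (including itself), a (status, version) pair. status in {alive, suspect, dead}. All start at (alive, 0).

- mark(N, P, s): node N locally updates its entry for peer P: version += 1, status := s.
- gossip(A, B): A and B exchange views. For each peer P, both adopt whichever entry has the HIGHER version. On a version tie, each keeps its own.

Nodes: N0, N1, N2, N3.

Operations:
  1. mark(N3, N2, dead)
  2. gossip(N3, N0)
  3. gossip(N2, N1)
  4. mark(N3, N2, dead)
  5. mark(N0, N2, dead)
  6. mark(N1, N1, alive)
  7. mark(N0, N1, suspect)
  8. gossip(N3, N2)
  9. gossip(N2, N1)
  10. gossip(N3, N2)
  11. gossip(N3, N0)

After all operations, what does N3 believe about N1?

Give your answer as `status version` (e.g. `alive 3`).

Op 1: N3 marks N2=dead -> (dead,v1)
Op 2: gossip N3<->N0 -> N3.N0=(alive,v0) N3.N1=(alive,v0) N3.N2=(dead,v1) N3.N3=(alive,v0) | N0.N0=(alive,v0) N0.N1=(alive,v0) N0.N2=(dead,v1) N0.N3=(alive,v0)
Op 3: gossip N2<->N1 -> N2.N0=(alive,v0) N2.N1=(alive,v0) N2.N2=(alive,v0) N2.N3=(alive,v0) | N1.N0=(alive,v0) N1.N1=(alive,v0) N1.N2=(alive,v0) N1.N3=(alive,v0)
Op 4: N3 marks N2=dead -> (dead,v2)
Op 5: N0 marks N2=dead -> (dead,v2)
Op 6: N1 marks N1=alive -> (alive,v1)
Op 7: N0 marks N1=suspect -> (suspect,v1)
Op 8: gossip N3<->N2 -> N3.N0=(alive,v0) N3.N1=(alive,v0) N3.N2=(dead,v2) N3.N3=(alive,v0) | N2.N0=(alive,v0) N2.N1=(alive,v0) N2.N2=(dead,v2) N2.N3=(alive,v0)
Op 9: gossip N2<->N1 -> N2.N0=(alive,v0) N2.N1=(alive,v1) N2.N2=(dead,v2) N2.N3=(alive,v0) | N1.N0=(alive,v0) N1.N1=(alive,v1) N1.N2=(dead,v2) N1.N3=(alive,v0)
Op 10: gossip N3<->N2 -> N3.N0=(alive,v0) N3.N1=(alive,v1) N3.N2=(dead,v2) N3.N3=(alive,v0) | N2.N0=(alive,v0) N2.N1=(alive,v1) N2.N2=(dead,v2) N2.N3=(alive,v0)
Op 11: gossip N3<->N0 -> N3.N0=(alive,v0) N3.N1=(alive,v1) N3.N2=(dead,v2) N3.N3=(alive,v0) | N0.N0=(alive,v0) N0.N1=(suspect,v1) N0.N2=(dead,v2) N0.N3=(alive,v0)

Answer: alive 1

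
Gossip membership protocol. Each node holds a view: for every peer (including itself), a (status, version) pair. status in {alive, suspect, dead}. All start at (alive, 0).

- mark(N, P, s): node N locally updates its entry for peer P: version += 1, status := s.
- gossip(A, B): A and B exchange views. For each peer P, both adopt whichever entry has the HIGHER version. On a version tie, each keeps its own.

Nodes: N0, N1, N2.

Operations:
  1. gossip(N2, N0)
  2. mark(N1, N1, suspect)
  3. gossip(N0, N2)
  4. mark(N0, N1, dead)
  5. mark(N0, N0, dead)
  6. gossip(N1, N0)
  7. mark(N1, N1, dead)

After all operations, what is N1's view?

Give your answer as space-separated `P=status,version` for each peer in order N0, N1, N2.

Op 1: gossip N2<->N0 -> N2.N0=(alive,v0) N2.N1=(alive,v0) N2.N2=(alive,v0) | N0.N0=(alive,v0) N0.N1=(alive,v0) N0.N2=(alive,v0)
Op 2: N1 marks N1=suspect -> (suspect,v1)
Op 3: gossip N0<->N2 -> N0.N0=(alive,v0) N0.N1=(alive,v0) N0.N2=(alive,v0) | N2.N0=(alive,v0) N2.N1=(alive,v0) N2.N2=(alive,v0)
Op 4: N0 marks N1=dead -> (dead,v1)
Op 5: N0 marks N0=dead -> (dead,v1)
Op 6: gossip N1<->N0 -> N1.N0=(dead,v1) N1.N1=(suspect,v1) N1.N2=(alive,v0) | N0.N0=(dead,v1) N0.N1=(dead,v1) N0.N2=(alive,v0)
Op 7: N1 marks N1=dead -> (dead,v2)

Answer: N0=dead,1 N1=dead,2 N2=alive,0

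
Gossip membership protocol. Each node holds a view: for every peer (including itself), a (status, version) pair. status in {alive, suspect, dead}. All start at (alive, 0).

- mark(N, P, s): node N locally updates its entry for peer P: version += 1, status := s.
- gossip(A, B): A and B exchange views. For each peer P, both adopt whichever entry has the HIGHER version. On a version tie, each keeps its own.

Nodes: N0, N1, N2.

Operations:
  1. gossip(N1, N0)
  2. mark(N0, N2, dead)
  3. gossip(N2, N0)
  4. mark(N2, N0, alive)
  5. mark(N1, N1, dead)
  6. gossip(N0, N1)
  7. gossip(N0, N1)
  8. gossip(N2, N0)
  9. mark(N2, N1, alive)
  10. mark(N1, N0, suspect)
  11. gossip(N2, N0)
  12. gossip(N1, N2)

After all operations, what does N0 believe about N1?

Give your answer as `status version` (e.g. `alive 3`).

Op 1: gossip N1<->N0 -> N1.N0=(alive,v0) N1.N1=(alive,v0) N1.N2=(alive,v0) | N0.N0=(alive,v0) N0.N1=(alive,v0) N0.N2=(alive,v0)
Op 2: N0 marks N2=dead -> (dead,v1)
Op 3: gossip N2<->N0 -> N2.N0=(alive,v0) N2.N1=(alive,v0) N2.N2=(dead,v1) | N0.N0=(alive,v0) N0.N1=(alive,v0) N0.N2=(dead,v1)
Op 4: N2 marks N0=alive -> (alive,v1)
Op 5: N1 marks N1=dead -> (dead,v1)
Op 6: gossip N0<->N1 -> N0.N0=(alive,v0) N0.N1=(dead,v1) N0.N2=(dead,v1) | N1.N0=(alive,v0) N1.N1=(dead,v1) N1.N2=(dead,v1)
Op 7: gossip N0<->N1 -> N0.N0=(alive,v0) N0.N1=(dead,v1) N0.N2=(dead,v1) | N1.N0=(alive,v0) N1.N1=(dead,v1) N1.N2=(dead,v1)
Op 8: gossip N2<->N0 -> N2.N0=(alive,v1) N2.N1=(dead,v1) N2.N2=(dead,v1) | N0.N0=(alive,v1) N0.N1=(dead,v1) N0.N2=(dead,v1)
Op 9: N2 marks N1=alive -> (alive,v2)
Op 10: N1 marks N0=suspect -> (suspect,v1)
Op 11: gossip N2<->N0 -> N2.N0=(alive,v1) N2.N1=(alive,v2) N2.N2=(dead,v1) | N0.N0=(alive,v1) N0.N1=(alive,v2) N0.N2=(dead,v1)
Op 12: gossip N1<->N2 -> N1.N0=(suspect,v1) N1.N1=(alive,v2) N1.N2=(dead,v1) | N2.N0=(alive,v1) N2.N1=(alive,v2) N2.N2=(dead,v1)

Answer: alive 2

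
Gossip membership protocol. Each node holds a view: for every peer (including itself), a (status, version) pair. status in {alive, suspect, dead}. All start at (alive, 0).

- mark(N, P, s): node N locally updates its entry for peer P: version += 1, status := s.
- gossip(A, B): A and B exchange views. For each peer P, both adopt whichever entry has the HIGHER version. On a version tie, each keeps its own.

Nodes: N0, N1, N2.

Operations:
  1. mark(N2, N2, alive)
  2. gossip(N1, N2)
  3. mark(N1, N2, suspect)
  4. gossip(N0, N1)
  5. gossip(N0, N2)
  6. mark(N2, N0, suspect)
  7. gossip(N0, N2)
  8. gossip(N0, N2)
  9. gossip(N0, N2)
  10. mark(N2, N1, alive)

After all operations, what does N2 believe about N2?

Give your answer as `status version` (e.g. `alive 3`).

Op 1: N2 marks N2=alive -> (alive,v1)
Op 2: gossip N1<->N2 -> N1.N0=(alive,v0) N1.N1=(alive,v0) N1.N2=(alive,v1) | N2.N0=(alive,v0) N2.N1=(alive,v0) N2.N2=(alive,v1)
Op 3: N1 marks N2=suspect -> (suspect,v2)
Op 4: gossip N0<->N1 -> N0.N0=(alive,v0) N0.N1=(alive,v0) N0.N2=(suspect,v2) | N1.N0=(alive,v0) N1.N1=(alive,v0) N1.N2=(suspect,v2)
Op 5: gossip N0<->N2 -> N0.N0=(alive,v0) N0.N1=(alive,v0) N0.N2=(suspect,v2) | N2.N0=(alive,v0) N2.N1=(alive,v0) N2.N2=(suspect,v2)
Op 6: N2 marks N0=suspect -> (suspect,v1)
Op 7: gossip N0<->N2 -> N0.N0=(suspect,v1) N0.N1=(alive,v0) N0.N2=(suspect,v2) | N2.N0=(suspect,v1) N2.N1=(alive,v0) N2.N2=(suspect,v2)
Op 8: gossip N0<->N2 -> N0.N0=(suspect,v1) N0.N1=(alive,v0) N0.N2=(suspect,v2) | N2.N0=(suspect,v1) N2.N1=(alive,v0) N2.N2=(suspect,v2)
Op 9: gossip N0<->N2 -> N0.N0=(suspect,v1) N0.N1=(alive,v0) N0.N2=(suspect,v2) | N2.N0=(suspect,v1) N2.N1=(alive,v0) N2.N2=(suspect,v2)
Op 10: N2 marks N1=alive -> (alive,v1)

Answer: suspect 2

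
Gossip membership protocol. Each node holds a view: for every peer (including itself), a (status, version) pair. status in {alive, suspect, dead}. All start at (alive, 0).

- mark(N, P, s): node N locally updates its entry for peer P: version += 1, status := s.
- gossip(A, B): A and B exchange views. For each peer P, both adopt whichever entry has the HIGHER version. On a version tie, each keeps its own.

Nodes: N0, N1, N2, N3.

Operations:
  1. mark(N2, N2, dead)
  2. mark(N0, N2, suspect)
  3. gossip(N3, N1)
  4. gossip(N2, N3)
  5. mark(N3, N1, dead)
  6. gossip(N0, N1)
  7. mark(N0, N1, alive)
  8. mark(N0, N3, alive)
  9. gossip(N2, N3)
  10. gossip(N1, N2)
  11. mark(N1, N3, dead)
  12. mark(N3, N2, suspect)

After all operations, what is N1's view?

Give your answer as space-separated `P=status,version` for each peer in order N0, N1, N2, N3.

Answer: N0=alive,0 N1=dead,1 N2=suspect,1 N3=dead,1

Derivation:
Op 1: N2 marks N2=dead -> (dead,v1)
Op 2: N0 marks N2=suspect -> (suspect,v1)
Op 3: gossip N3<->N1 -> N3.N0=(alive,v0) N3.N1=(alive,v0) N3.N2=(alive,v0) N3.N3=(alive,v0) | N1.N0=(alive,v0) N1.N1=(alive,v0) N1.N2=(alive,v0) N1.N3=(alive,v0)
Op 4: gossip N2<->N3 -> N2.N0=(alive,v0) N2.N1=(alive,v0) N2.N2=(dead,v1) N2.N3=(alive,v0) | N3.N0=(alive,v0) N3.N1=(alive,v0) N3.N2=(dead,v1) N3.N3=(alive,v0)
Op 5: N3 marks N1=dead -> (dead,v1)
Op 6: gossip N0<->N1 -> N0.N0=(alive,v0) N0.N1=(alive,v0) N0.N2=(suspect,v1) N0.N3=(alive,v0) | N1.N0=(alive,v0) N1.N1=(alive,v0) N1.N2=(suspect,v1) N1.N3=(alive,v0)
Op 7: N0 marks N1=alive -> (alive,v1)
Op 8: N0 marks N3=alive -> (alive,v1)
Op 9: gossip N2<->N3 -> N2.N0=(alive,v0) N2.N1=(dead,v1) N2.N2=(dead,v1) N2.N3=(alive,v0) | N3.N0=(alive,v0) N3.N1=(dead,v1) N3.N2=(dead,v1) N3.N3=(alive,v0)
Op 10: gossip N1<->N2 -> N1.N0=(alive,v0) N1.N1=(dead,v1) N1.N2=(suspect,v1) N1.N3=(alive,v0) | N2.N0=(alive,v0) N2.N1=(dead,v1) N2.N2=(dead,v1) N2.N3=(alive,v0)
Op 11: N1 marks N3=dead -> (dead,v1)
Op 12: N3 marks N2=suspect -> (suspect,v2)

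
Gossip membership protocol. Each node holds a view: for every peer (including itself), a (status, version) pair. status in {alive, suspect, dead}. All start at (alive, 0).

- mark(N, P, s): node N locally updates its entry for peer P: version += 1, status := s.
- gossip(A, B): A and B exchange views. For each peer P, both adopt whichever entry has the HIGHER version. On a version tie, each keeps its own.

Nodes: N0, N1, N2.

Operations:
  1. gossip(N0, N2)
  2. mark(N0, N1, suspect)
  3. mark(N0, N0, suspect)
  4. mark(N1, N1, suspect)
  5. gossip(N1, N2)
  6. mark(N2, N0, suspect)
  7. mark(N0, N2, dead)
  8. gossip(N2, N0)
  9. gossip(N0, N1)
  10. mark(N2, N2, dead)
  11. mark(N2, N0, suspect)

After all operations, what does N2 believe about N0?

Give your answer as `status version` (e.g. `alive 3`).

Op 1: gossip N0<->N2 -> N0.N0=(alive,v0) N0.N1=(alive,v0) N0.N2=(alive,v0) | N2.N0=(alive,v0) N2.N1=(alive,v0) N2.N2=(alive,v0)
Op 2: N0 marks N1=suspect -> (suspect,v1)
Op 3: N0 marks N0=suspect -> (suspect,v1)
Op 4: N1 marks N1=suspect -> (suspect,v1)
Op 5: gossip N1<->N2 -> N1.N0=(alive,v0) N1.N1=(suspect,v1) N1.N2=(alive,v0) | N2.N0=(alive,v0) N2.N1=(suspect,v1) N2.N2=(alive,v0)
Op 6: N2 marks N0=suspect -> (suspect,v1)
Op 7: N0 marks N2=dead -> (dead,v1)
Op 8: gossip N2<->N0 -> N2.N0=(suspect,v1) N2.N1=(suspect,v1) N2.N2=(dead,v1) | N0.N0=(suspect,v1) N0.N1=(suspect,v1) N0.N2=(dead,v1)
Op 9: gossip N0<->N1 -> N0.N0=(suspect,v1) N0.N1=(suspect,v1) N0.N2=(dead,v1) | N1.N0=(suspect,v1) N1.N1=(suspect,v1) N1.N2=(dead,v1)
Op 10: N2 marks N2=dead -> (dead,v2)
Op 11: N2 marks N0=suspect -> (suspect,v2)

Answer: suspect 2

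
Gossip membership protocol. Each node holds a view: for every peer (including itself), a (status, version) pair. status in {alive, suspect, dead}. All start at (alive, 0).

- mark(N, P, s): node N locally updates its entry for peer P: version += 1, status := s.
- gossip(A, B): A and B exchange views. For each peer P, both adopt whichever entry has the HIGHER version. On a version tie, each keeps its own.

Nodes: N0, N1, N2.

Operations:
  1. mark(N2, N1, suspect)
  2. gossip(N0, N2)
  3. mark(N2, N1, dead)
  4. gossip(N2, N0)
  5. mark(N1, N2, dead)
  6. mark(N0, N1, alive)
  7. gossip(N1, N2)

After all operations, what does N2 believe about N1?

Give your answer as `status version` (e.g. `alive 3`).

Answer: dead 2

Derivation:
Op 1: N2 marks N1=suspect -> (suspect,v1)
Op 2: gossip N0<->N2 -> N0.N0=(alive,v0) N0.N1=(suspect,v1) N0.N2=(alive,v0) | N2.N0=(alive,v0) N2.N1=(suspect,v1) N2.N2=(alive,v0)
Op 3: N2 marks N1=dead -> (dead,v2)
Op 4: gossip N2<->N0 -> N2.N0=(alive,v0) N2.N1=(dead,v2) N2.N2=(alive,v0) | N0.N0=(alive,v0) N0.N1=(dead,v2) N0.N2=(alive,v0)
Op 5: N1 marks N2=dead -> (dead,v1)
Op 6: N0 marks N1=alive -> (alive,v3)
Op 7: gossip N1<->N2 -> N1.N0=(alive,v0) N1.N1=(dead,v2) N1.N2=(dead,v1) | N2.N0=(alive,v0) N2.N1=(dead,v2) N2.N2=(dead,v1)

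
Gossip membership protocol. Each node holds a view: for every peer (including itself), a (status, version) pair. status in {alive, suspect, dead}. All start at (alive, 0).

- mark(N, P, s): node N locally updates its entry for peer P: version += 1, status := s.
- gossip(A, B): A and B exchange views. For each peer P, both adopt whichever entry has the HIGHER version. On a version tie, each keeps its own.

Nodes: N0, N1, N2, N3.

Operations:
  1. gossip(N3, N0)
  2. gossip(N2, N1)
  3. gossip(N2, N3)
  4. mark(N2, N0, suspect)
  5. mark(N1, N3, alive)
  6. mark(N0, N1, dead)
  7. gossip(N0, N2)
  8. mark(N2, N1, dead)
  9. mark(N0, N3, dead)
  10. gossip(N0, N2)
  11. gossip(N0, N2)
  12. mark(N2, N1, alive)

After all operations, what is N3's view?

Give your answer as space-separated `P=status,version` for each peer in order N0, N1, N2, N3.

Answer: N0=alive,0 N1=alive,0 N2=alive,0 N3=alive,0

Derivation:
Op 1: gossip N3<->N0 -> N3.N0=(alive,v0) N3.N1=(alive,v0) N3.N2=(alive,v0) N3.N3=(alive,v0) | N0.N0=(alive,v0) N0.N1=(alive,v0) N0.N2=(alive,v0) N0.N3=(alive,v0)
Op 2: gossip N2<->N1 -> N2.N0=(alive,v0) N2.N1=(alive,v0) N2.N2=(alive,v0) N2.N3=(alive,v0) | N1.N0=(alive,v0) N1.N1=(alive,v0) N1.N2=(alive,v0) N1.N3=(alive,v0)
Op 3: gossip N2<->N3 -> N2.N0=(alive,v0) N2.N1=(alive,v0) N2.N2=(alive,v0) N2.N3=(alive,v0) | N3.N0=(alive,v0) N3.N1=(alive,v0) N3.N2=(alive,v0) N3.N3=(alive,v0)
Op 4: N2 marks N0=suspect -> (suspect,v1)
Op 5: N1 marks N3=alive -> (alive,v1)
Op 6: N0 marks N1=dead -> (dead,v1)
Op 7: gossip N0<->N2 -> N0.N0=(suspect,v1) N0.N1=(dead,v1) N0.N2=(alive,v0) N0.N3=(alive,v0) | N2.N0=(suspect,v1) N2.N1=(dead,v1) N2.N2=(alive,v0) N2.N3=(alive,v0)
Op 8: N2 marks N1=dead -> (dead,v2)
Op 9: N0 marks N3=dead -> (dead,v1)
Op 10: gossip N0<->N2 -> N0.N0=(suspect,v1) N0.N1=(dead,v2) N0.N2=(alive,v0) N0.N3=(dead,v1) | N2.N0=(suspect,v1) N2.N1=(dead,v2) N2.N2=(alive,v0) N2.N3=(dead,v1)
Op 11: gossip N0<->N2 -> N0.N0=(suspect,v1) N0.N1=(dead,v2) N0.N2=(alive,v0) N0.N3=(dead,v1) | N2.N0=(suspect,v1) N2.N1=(dead,v2) N2.N2=(alive,v0) N2.N3=(dead,v1)
Op 12: N2 marks N1=alive -> (alive,v3)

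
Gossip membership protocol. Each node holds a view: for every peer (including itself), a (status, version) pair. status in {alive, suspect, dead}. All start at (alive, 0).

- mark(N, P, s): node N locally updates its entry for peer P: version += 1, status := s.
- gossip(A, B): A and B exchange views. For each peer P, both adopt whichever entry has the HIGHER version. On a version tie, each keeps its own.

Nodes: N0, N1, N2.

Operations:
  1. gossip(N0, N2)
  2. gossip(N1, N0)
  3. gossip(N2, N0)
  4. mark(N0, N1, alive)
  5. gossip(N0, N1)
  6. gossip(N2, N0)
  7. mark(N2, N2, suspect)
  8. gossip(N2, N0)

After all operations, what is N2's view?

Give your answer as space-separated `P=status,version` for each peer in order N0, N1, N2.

Answer: N0=alive,0 N1=alive,1 N2=suspect,1

Derivation:
Op 1: gossip N0<->N2 -> N0.N0=(alive,v0) N0.N1=(alive,v0) N0.N2=(alive,v0) | N2.N0=(alive,v0) N2.N1=(alive,v0) N2.N2=(alive,v0)
Op 2: gossip N1<->N0 -> N1.N0=(alive,v0) N1.N1=(alive,v0) N1.N2=(alive,v0) | N0.N0=(alive,v0) N0.N1=(alive,v0) N0.N2=(alive,v0)
Op 3: gossip N2<->N0 -> N2.N0=(alive,v0) N2.N1=(alive,v0) N2.N2=(alive,v0) | N0.N0=(alive,v0) N0.N1=(alive,v0) N0.N2=(alive,v0)
Op 4: N0 marks N1=alive -> (alive,v1)
Op 5: gossip N0<->N1 -> N0.N0=(alive,v0) N0.N1=(alive,v1) N0.N2=(alive,v0) | N1.N0=(alive,v0) N1.N1=(alive,v1) N1.N2=(alive,v0)
Op 6: gossip N2<->N0 -> N2.N0=(alive,v0) N2.N1=(alive,v1) N2.N2=(alive,v0) | N0.N0=(alive,v0) N0.N1=(alive,v1) N0.N2=(alive,v0)
Op 7: N2 marks N2=suspect -> (suspect,v1)
Op 8: gossip N2<->N0 -> N2.N0=(alive,v0) N2.N1=(alive,v1) N2.N2=(suspect,v1) | N0.N0=(alive,v0) N0.N1=(alive,v1) N0.N2=(suspect,v1)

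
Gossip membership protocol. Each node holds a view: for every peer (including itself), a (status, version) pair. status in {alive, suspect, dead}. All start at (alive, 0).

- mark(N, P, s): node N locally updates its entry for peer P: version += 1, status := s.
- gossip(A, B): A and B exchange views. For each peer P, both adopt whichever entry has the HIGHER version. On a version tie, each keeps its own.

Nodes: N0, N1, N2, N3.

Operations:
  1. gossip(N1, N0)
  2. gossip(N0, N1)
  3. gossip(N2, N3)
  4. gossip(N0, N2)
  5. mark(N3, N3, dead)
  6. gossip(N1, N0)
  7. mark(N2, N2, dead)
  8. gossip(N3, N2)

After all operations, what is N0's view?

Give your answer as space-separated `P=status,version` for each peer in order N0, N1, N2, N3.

Op 1: gossip N1<->N0 -> N1.N0=(alive,v0) N1.N1=(alive,v0) N1.N2=(alive,v0) N1.N3=(alive,v0) | N0.N0=(alive,v0) N0.N1=(alive,v0) N0.N2=(alive,v0) N0.N3=(alive,v0)
Op 2: gossip N0<->N1 -> N0.N0=(alive,v0) N0.N1=(alive,v0) N0.N2=(alive,v0) N0.N3=(alive,v0) | N1.N0=(alive,v0) N1.N1=(alive,v0) N1.N2=(alive,v0) N1.N3=(alive,v0)
Op 3: gossip N2<->N3 -> N2.N0=(alive,v0) N2.N1=(alive,v0) N2.N2=(alive,v0) N2.N3=(alive,v0) | N3.N0=(alive,v0) N3.N1=(alive,v0) N3.N2=(alive,v0) N3.N3=(alive,v0)
Op 4: gossip N0<->N2 -> N0.N0=(alive,v0) N0.N1=(alive,v0) N0.N2=(alive,v0) N0.N3=(alive,v0) | N2.N0=(alive,v0) N2.N1=(alive,v0) N2.N2=(alive,v0) N2.N3=(alive,v0)
Op 5: N3 marks N3=dead -> (dead,v1)
Op 6: gossip N1<->N0 -> N1.N0=(alive,v0) N1.N1=(alive,v0) N1.N2=(alive,v0) N1.N3=(alive,v0) | N0.N0=(alive,v0) N0.N1=(alive,v0) N0.N2=(alive,v0) N0.N3=(alive,v0)
Op 7: N2 marks N2=dead -> (dead,v1)
Op 8: gossip N3<->N2 -> N3.N0=(alive,v0) N3.N1=(alive,v0) N3.N2=(dead,v1) N3.N3=(dead,v1) | N2.N0=(alive,v0) N2.N1=(alive,v0) N2.N2=(dead,v1) N2.N3=(dead,v1)

Answer: N0=alive,0 N1=alive,0 N2=alive,0 N3=alive,0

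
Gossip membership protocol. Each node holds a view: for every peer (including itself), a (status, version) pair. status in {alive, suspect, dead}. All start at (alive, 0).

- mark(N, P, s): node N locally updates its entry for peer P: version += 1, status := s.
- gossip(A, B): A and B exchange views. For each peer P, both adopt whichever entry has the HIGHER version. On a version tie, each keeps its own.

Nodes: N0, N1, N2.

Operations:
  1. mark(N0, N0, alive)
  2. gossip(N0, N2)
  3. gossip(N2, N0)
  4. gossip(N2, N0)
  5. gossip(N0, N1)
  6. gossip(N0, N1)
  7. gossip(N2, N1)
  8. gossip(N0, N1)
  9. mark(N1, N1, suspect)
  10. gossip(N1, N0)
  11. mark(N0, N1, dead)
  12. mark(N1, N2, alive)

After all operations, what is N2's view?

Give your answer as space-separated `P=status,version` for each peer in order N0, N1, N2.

Answer: N0=alive,1 N1=alive,0 N2=alive,0

Derivation:
Op 1: N0 marks N0=alive -> (alive,v1)
Op 2: gossip N0<->N2 -> N0.N0=(alive,v1) N0.N1=(alive,v0) N0.N2=(alive,v0) | N2.N0=(alive,v1) N2.N1=(alive,v0) N2.N2=(alive,v0)
Op 3: gossip N2<->N0 -> N2.N0=(alive,v1) N2.N1=(alive,v0) N2.N2=(alive,v0) | N0.N0=(alive,v1) N0.N1=(alive,v0) N0.N2=(alive,v0)
Op 4: gossip N2<->N0 -> N2.N0=(alive,v1) N2.N1=(alive,v0) N2.N2=(alive,v0) | N0.N0=(alive,v1) N0.N1=(alive,v0) N0.N2=(alive,v0)
Op 5: gossip N0<->N1 -> N0.N0=(alive,v1) N0.N1=(alive,v0) N0.N2=(alive,v0) | N1.N0=(alive,v1) N1.N1=(alive,v0) N1.N2=(alive,v0)
Op 6: gossip N0<->N1 -> N0.N0=(alive,v1) N0.N1=(alive,v0) N0.N2=(alive,v0) | N1.N0=(alive,v1) N1.N1=(alive,v0) N1.N2=(alive,v0)
Op 7: gossip N2<->N1 -> N2.N0=(alive,v1) N2.N1=(alive,v0) N2.N2=(alive,v0) | N1.N0=(alive,v1) N1.N1=(alive,v0) N1.N2=(alive,v0)
Op 8: gossip N0<->N1 -> N0.N0=(alive,v1) N0.N1=(alive,v0) N0.N2=(alive,v0) | N1.N0=(alive,v1) N1.N1=(alive,v0) N1.N2=(alive,v0)
Op 9: N1 marks N1=suspect -> (suspect,v1)
Op 10: gossip N1<->N0 -> N1.N0=(alive,v1) N1.N1=(suspect,v1) N1.N2=(alive,v0) | N0.N0=(alive,v1) N0.N1=(suspect,v1) N0.N2=(alive,v0)
Op 11: N0 marks N1=dead -> (dead,v2)
Op 12: N1 marks N2=alive -> (alive,v1)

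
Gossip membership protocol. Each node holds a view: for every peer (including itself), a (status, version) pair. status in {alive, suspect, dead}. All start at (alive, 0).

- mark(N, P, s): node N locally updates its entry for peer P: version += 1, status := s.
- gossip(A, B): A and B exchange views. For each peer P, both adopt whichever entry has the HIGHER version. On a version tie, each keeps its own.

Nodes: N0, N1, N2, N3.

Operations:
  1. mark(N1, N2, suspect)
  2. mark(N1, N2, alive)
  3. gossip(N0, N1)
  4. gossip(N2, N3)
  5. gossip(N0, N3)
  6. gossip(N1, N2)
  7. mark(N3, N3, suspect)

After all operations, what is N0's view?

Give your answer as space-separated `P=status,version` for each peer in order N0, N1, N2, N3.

Op 1: N1 marks N2=suspect -> (suspect,v1)
Op 2: N1 marks N2=alive -> (alive,v2)
Op 3: gossip N0<->N1 -> N0.N0=(alive,v0) N0.N1=(alive,v0) N0.N2=(alive,v2) N0.N3=(alive,v0) | N1.N0=(alive,v0) N1.N1=(alive,v0) N1.N2=(alive,v2) N1.N3=(alive,v0)
Op 4: gossip N2<->N3 -> N2.N0=(alive,v0) N2.N1=(alive,v0) N2.N2=(alive,v0) N2.N3=(alive,v0) | N3.N0=(alive,v0) N3.N1=(alive,v0) N3.N2=(alive,v0) N3.N3=(alive,v0)
Op 5: gossip N0<->N3 -> N0.N0=(alive,v0) N0.N1=(alive,v0) N0.N2=(alive,v2) N0.N3=(alive,v0) | N3.N0=(alive,v0) N3.N1=(alive,v0) N3.N2=(alive,v2) N3.N3=(alive,v0)
Op 6: gossip N1<->N2 -> N1.N0=(alive,v0) N1.N1=(alive,v0) N1.N2=(alive,v2) N1.N3=(alive,v0) | N2.N0=(alive,v0) N2.N1=(alive,v0) N2.N2=(alive,v2) N2.N3=(alive,v0)
Op 7: N3 marks N3=suspect -> (suspect,v1)

Answer: N0=alive,0 N1=alive,0 N2=alive,2 N3=alive,0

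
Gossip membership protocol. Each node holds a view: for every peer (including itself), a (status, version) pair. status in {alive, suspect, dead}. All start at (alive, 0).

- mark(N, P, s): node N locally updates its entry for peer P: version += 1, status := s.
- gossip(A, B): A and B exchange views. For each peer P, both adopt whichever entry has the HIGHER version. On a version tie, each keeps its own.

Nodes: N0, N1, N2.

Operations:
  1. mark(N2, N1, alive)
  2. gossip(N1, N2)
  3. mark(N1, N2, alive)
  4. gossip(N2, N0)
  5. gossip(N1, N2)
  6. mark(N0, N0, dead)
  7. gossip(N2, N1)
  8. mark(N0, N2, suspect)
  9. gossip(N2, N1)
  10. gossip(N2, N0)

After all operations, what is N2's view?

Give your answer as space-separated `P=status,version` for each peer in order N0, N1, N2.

Answer: N0=dead,1 N1=alive,1 N2=alive,1

Derivation:
Op 1: N2 marks N1=alive -> (alive,v1)
Op 2: gossip N1<->N2 -> N1.N0=(alive,v0) N1.N1=(alive,v1) N1.N2=(alive,v0) | N2.N0=(alive,v0) N2.N1=(alive,v1) N2.N2=(alive,v0)
Op 3: N1 marks N2=alive -> (alive,v1)
Op 4: gossip N2<->N0 -> N2.N0=(alive,v0) N2.N1=(alive,v1) N2.N2=(alive,v0) | N0.N0=(alive,v0) N0.N1=(alive,v1) N0.N2=(alive,v0)
Op 5: gossip N1<->N2 -> N1.N0=(alive,v0) N1.N1=(alive,v1) N1.N2=(alive,v1) | N2.N0=(alive,v0) N2.N1=(alive,v1) N2.N2=(alive,v1)
Op 6: N0 marks N0=dead -> (dead,v1)
Op 7: gossip N2<->N1 -> N2.N0=(alive,v0) N2.N1=(alive,v1) N2.N2=(alive,v1) | N1.N0=(alive,v0) N1.N1=(alive,v1) N1.N2=(alive,v1)
Op 8: N0 marks N2=suspect -> (suspect,v1)
Op 9: gossip N2<->N1 -> N2.N0=(alive,v0) N2.N1=(alive,v1) N2.N2=(alive,v1) | N1.N0=(alive,v0) N1.N1=(alive,v1) N1.N2=(alive,v1)
Op 10: gossip N2<->N0 -> N2.N0=(dead,v1) N2.N1=(alive,v1) N2.N2=(alive,v1) | N0.N0=(dead,v1) N0.N1=(alive,v1) N0.N2=(suspect,v1)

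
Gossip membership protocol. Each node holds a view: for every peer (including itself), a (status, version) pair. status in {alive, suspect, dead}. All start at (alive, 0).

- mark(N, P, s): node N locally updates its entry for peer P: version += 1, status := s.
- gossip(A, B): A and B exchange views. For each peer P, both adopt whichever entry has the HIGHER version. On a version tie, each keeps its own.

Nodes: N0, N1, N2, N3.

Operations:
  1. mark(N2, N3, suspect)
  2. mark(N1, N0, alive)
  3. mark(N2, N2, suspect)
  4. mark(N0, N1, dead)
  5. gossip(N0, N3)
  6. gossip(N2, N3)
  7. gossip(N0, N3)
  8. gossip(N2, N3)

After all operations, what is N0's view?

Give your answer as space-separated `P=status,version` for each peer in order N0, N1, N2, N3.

Answer: N0=alive,0 N1=dead,1 N2=suspect,1 N3=suspect,1

Derivation:
Op 1: N2 marks N3=suspect -> (suspect,v1)
Op 2: N1 marks N0=alive -> (alive,v1)
Op 3: N2 marks N2=suspect -> (suspect,v1)
Op 4: N0 marks N1=dead -> (dead,v1)
Op 5: gossip N0<->N3 -> N0.N0=(alive,v0) N0.N1=(dead,v1) N0.N2=(alive,v0) N0.N3=(alive,v0) | N3.N0=(alive,v0) N3.N1=(dead,v1) N3.N2=(alive,v0) N3.N3=(alive,v0)
Op 6: gossip N2<->N3 -> N2.N0=(alive,v0) N2.N1=(dead,v1) N2.N2=(suspect,v1) N2.N3=(suspect,v1) | N3.N0=(alive,v0) N3.N1=(dead,v1) N3.N2=(suspect,v1) N3.N3=(suspect,v1)
Op 7: gossip N0<->N3 -> N0.N0=(alive,v0) N0.N1=(dead,v1) N0.N2=(suspect,v1) N0.N3=(suspect,v1) | N3.N0=(alive,v0) N3.N1=(dead,v1) N3.N2=(suspect,v1) N3.N3=(suspect,v1)
Op 8: gossip N2<->N3 -> N2.N0=(alive,v0) N2.N1=(dead,v1) N2.N2=(suspect,v1) N2.N3=(suspect,v1) | N3.N0=(alive,v0) N3.N1=(dead,v1) N3.N2=(suspect,v1) N3.N3=(suspect,v1)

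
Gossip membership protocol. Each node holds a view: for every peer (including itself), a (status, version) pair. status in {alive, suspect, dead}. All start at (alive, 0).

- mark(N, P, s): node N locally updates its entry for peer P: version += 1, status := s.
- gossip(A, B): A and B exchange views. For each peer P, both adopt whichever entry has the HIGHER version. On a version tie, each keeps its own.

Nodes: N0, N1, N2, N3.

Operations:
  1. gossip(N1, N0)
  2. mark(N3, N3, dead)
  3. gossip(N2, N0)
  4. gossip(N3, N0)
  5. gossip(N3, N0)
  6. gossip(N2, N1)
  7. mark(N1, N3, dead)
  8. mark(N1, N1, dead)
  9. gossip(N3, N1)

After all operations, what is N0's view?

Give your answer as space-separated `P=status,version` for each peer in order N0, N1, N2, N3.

Op 1: gossip N1<->N0 -> N1.N0=(alive,v0) N1.N1=(alive,v0) N1.N2=(alive,v0) N1.N3=(alive,v0) | N0.N0=(alive,v0) N0.N1=(alive,v0) N0.N2=(alive,v0) N0.N3=(alive,v0)
Op 2: N3 marks N3=dead -> (dead,v1)
Op 3: gossip N2<->N0 -> N2.N0=(alive,v0) N2.N1=(alive,v0) N2.N2=(alive,v0) N2.N3=(alive,v0) | N0.N0=(alive,v0) N0.N1=(alive,v0) N0.N2=(alive,v0) N0.N3=(alive,v0)
Op 4: gossip N3<->N0 -> N3.N0=(alive,v0) N3.N1=(alive,v0) N3.N2=(alive,v0) N3.N3=(dead,v1) | N0.N0=(alive,v0) N0.N1=(alive,v0) N0.N2=(alive,v0) N0.N3=(dead,v1)
Op 5: gossip N3<->N0 -> N3.N0=(alive,v0) N3.N1=(alive,v0) N3.N2=(alive,v0) N3.N3=(dead,v1) | N0.N0=(alive,v0) N0.N1=(alive,v0) N0.N2=(alive,v0) N0.N3=(dead,v1)
Op 6: gossip N2<->N1 -> N2.N0=(alive,v0) N2.N1=(alive,v0) N2.N2=(alive,v0) N2.N3=(alive,v0) | N1.N0=(alive,v0) N1.N1=(alive,v0) N1.N2=(alive,v0) N1.N3=(alive,v0)
Op 7: N1 marks N3=dead -> (dead,v1)
Op 8: N1 marks N1=dead -> (dead,v1)
Op 9: gossip N3<->N1 -> N3.N0=(alive,v0) N3.N1=(dead,v1) N3.N2=(alive,v0) N3.N3=(dead,v1) | N1.N0=(alive,v0) N1.N1=(dead,v1) N1.N2=(alive,v0) N1.N3=(dead,v1)

Answer: N0=alive,0 N1=alive,0 N2=alive,0 N3=dead,1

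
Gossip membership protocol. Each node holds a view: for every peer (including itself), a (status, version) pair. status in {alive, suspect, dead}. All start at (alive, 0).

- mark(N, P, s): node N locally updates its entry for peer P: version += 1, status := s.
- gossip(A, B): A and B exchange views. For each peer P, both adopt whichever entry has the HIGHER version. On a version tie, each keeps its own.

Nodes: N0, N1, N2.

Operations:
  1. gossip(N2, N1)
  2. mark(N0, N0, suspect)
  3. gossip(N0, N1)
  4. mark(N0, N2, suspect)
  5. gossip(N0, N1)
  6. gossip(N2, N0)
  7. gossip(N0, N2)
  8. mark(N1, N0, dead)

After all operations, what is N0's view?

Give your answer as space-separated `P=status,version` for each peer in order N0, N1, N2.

Op 1: gossip N2<->N1 -> N2.N0=(alive,v0) N2.N1=(alive,v0) N2.N2=(alive,v0) | N1.N0=(alive,v0) N1.N1=(alive,v0) N1.N2=(alive,v0)
Op 2: N0 marks N0=suspect -> (suspect,v1)
Op 3: gossip N0<->N1 -> N0.N0=(suspect,v1) N0.N1=(alive,v0) N0.N2=(alive,v0) | N1.N0=(suspect,v1) N1.N1=(alive,v0) N1.N2=(alive,v0)
Op 4: N0 marks N2=suspect -> (suspect,v1)
Op 5: gossip N0<->N1 -> N0.N0=(suspect,v1) N0.N1=(alive,v0) N0.N2=(suspect,v1) | N1.N0=(suspect,v1) N1.N1=(alive,v0) N1.N2=(suspect,v1)
Op 6: gossip N2<->N0 -> N2.N0=(suspect,v1) N2.N1=(alive,v0) N2.N2=(suspect,v1) | N0.N0=(suspect,v1) N0.N1=(alive,v0) N0.N2=(suspect,v1)
Op 7: gossip N0<->N2 -> N0.N0=(suspect,v1) N0.N1=(alive,v0) N0.N2=(suspect,v1) | N2.N0=(suspect,v1) N2.N1=(alive,v0) N2.N2=(suspect,v1)
Op 8: N1 marks N0=dead -> (dead,v2)

Answer: N0=suspect,1 N1=alive,0 N2=suspect,1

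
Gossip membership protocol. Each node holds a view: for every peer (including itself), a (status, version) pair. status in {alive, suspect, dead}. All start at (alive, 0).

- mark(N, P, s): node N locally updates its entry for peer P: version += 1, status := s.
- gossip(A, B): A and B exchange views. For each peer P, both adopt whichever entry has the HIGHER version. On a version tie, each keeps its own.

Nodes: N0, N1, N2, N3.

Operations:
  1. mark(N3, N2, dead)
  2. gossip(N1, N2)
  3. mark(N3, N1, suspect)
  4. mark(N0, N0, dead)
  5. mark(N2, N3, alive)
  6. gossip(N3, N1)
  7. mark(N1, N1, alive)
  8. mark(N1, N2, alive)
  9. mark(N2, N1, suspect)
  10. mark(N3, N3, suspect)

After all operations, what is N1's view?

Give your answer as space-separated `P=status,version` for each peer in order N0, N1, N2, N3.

Op 1: N3 marks N2=dead -> (dead,v1)
Op 2: gossip N1<->N2 -> N1.N0=(alive,v0) N1.N1=(alive,v0) N1.N2=(alive,v0) N1.N3=(alive,v0) | N2.N0=(alive,v0) N2.N1=(alive,v0) N2.N2=(alive,v0) N2.N3=(alive,v0)
Op 3: N3 marks N1=suspect -> (suspect,v1)
Op 4: N0 marks N0=dead -> (dead,v1)
Op 5: N2 marks N3=alive -> (alive,v1)
Op 6: gossip N3<->N1 -> N3.N0=(alive,v0) N3.N1=(suspect,v1) N3.N2=(dead,v1) N3.N3=(alive,v0) | N1.N0=(alive,v0) N1.N1=(suspect,v1) N1.N2=(dead,v1) N1.N3=(alive,v0)
Op 7: N1 marks N1=alive -> (alive,v2)
Op 8: N1 marks N2=alive -> (alive,v2)
Op 9: N2 marks N1=suspect -> (suspect,v1)
Op 10: N3 marks N3=suspect -> (suspect,v1)

Answer: N0=alive,0 N1=alive,2 N2=alive,2 N3=alive,0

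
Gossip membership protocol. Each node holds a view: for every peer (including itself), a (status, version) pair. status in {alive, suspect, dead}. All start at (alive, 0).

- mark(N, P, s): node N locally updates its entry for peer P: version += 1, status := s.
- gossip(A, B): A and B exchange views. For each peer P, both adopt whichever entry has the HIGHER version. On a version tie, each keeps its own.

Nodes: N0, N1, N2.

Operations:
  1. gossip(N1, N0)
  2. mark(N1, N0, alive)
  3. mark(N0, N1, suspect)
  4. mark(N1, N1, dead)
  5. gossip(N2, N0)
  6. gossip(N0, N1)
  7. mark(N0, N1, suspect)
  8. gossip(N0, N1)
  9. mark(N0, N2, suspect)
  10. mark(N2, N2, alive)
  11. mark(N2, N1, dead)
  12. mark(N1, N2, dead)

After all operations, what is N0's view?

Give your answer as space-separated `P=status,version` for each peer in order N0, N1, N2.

Op 1: gossip N1<->N0 -> N1.N0=(alive,v0) N1.N1=(alive,v0) N1.N2=(alive,v0) | N0.N0=(alive,v0) N0.N1=(alive,v0) N0.N2=(alive,v0)
Op 2: N1 marks N0=alive -> (alive,v1)
Op 3: N0 marks N1=suspect -> (suspect,v1)
Op 4: N1 marks N1=dead -> (dead,v1)
Op 5: gossip N2<->N0 -> N2.N0=(alive,v0) N2.N1=(suspect,v1) N2.N2=(alive,v0) | N0.N0=(alive,v0) N0.N1=(suspect,v1) N0.N2=(alive,v0)
Op 6: gossip N0<->N1 -> N0.N0=(alive,v1) N0.N1=(suspect,v1) N0.N2=(alive,v0) | N1.N0=(alive,v1) N1.N1=(dead,v1) N1.N2=(alive,v0)
Op 7: N0 marks N1=suspect -> (suspect,v2)
Op 8: gossip N0<->N1 -> N0.N0=(alive,v1) N0.N1=(suspect,v2) N0.N2=(alive,v0) | N1.N0=(alive,v1) N1.N1=(suspect,v2) N1.N2=(alive,v0)
Op 9: N0 marks N2=suspect -> (suspect,v1)
Op 10: N2 marks N2=alive -> (alive,v1)
Op 11: N2 marks N1=dead -> (dead,v2)
Op 12: N1 marks N2=dead -> (dead,v1)

Answer: N0=alive,1 N1=suspect,2 N2=suspect,1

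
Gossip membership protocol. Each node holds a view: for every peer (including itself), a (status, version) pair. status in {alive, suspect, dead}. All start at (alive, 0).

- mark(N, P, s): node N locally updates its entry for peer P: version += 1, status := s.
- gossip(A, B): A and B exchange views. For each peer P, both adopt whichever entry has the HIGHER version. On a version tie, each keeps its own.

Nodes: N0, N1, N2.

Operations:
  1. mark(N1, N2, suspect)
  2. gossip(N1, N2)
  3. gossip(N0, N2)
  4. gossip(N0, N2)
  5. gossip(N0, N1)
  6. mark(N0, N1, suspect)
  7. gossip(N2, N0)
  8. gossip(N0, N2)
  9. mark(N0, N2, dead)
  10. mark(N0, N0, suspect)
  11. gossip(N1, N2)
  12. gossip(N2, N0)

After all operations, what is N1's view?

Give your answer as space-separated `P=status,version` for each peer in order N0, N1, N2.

Answer: N0=alive,0 N1=suspect,1 N2=suspect,1

Derivation:
Op 1: N1 marks N2=suspect -> (suspect,v1)
Op 2: gossip N1<->N2 -> N1.N0=(alive,v0) N1.N1=(alive,v0) N1.N2=(suspect,v1) | N2.N0=(alive,v0) N2.N1=(alive,v0) N2.N2=(suspect,v1)
Op 3: gossip N0<->N2 -> N0.N0=(alive,v0) N0.N1=(alive,v0) N0.N2=(suspect,v1) | N2.N0=(alive,v0) N2.N1=(alive,v0) N2.N2=(suspect,v1)
Op 4: gossip N0<->N2 -> N0.N0=(alive,v0) N0.N1=(alive,v0) N0.N2=(suspect,v1) | N2.N0=(alive,v0) N2.N1=(alive,v0) N2.N2=(suspect,v1)
Op 5: gossip N0<->N1 -> N0.N0=(alive,v0) N0.N1=(alive,v0) N0.N2=(suspect,v1) | N1.N0=(alive,v0) N1.N1=(alive,v0) N1.N2=(suspect,v1)
Op 6: N0 marks N1=suspect -> (suspect,v1)
Op 7: gossip N2<->N0 -> N2.N0=(alive,v0) N2.N1=(suspect,v1) N2.N2=(suspect,v1) | N0.N0=(alive,v0) N0.N1=(suspect,v1) N0.N2=(suspect,v1)
Op 8: gossip N0<->N2 -> N0.N0=(alive,v0) N0.N1=(suspect,v1) N0.N2=(suspect,v1) | N2.N0=(alive,v0) N2.N1=(suspect,v1) N2.N2=(suspect,v1)
Op 9: N0 marks N2=dead -> (dead,v2)
Op 10: N0 marks N0=suspect -> (suspect,v1)
Op 11: gossip N1<->N2 -> N1.N0=(alive,v0) N1.N1=(suspect,v1) N1.N2=(suspect,v1) | N2.N0=(alive,v0) N2.N1=(suspect,v1) N2.N2=(suspect,v1)
Op 12: gossip N2<->N0 -> N2.N0=(suspect,v1) N2.N1=(suspect,v1) N2.N2=(dead,v2) | N0.N0=(suspect,v1) N0.N1=(suspect,v1) N0.N2=(dead,v2)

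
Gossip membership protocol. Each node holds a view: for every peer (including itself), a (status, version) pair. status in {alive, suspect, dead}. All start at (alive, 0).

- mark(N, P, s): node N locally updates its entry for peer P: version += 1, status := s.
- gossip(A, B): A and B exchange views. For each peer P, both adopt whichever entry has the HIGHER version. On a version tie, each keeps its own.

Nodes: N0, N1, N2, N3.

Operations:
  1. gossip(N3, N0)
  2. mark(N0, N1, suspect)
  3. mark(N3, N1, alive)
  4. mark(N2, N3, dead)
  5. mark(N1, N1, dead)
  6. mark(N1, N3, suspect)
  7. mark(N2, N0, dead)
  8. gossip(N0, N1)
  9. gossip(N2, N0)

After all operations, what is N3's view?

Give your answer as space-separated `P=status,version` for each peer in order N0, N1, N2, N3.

Op 1: gossip N3<->N0 -> N3.N0=(alive,v0) N3.N1=(alive,v0) N3.N2=(alive,v0) N3.N3=(alive,v0) | N0.N0=(alive,v0) N0.N1=(alive,v0) N0.N2=(alive,v0) N0.N3=(alive,v0)
Op 2: N0 marks N1=suspect -> (suspect,v1)
Op 3: N3 marks N1=alive -> (alive,v1)
Op 4: N2 marks N3=dead -> (dead,v1)
Op 5: N1 marks N1=dead -> (dead,v1)
Op 6: N1 marks N3=suspect -> (suspect,v1)
Op 7: N2 marks N0=dead -> (dead,v1)
Op 8: gossip N0<->N1 -> N0.N0=(alive,v0) N0.N1=(suspect,v1) N0.N2=(alive,v0) N0.N3=(suspect,v1) | N1.N0=(alive,v0) N1.N1=(dead,v1) N1.N2=(alive,v0) N1.N3=(suspect,v1)
Op 9: gossip N2<->N0 -> N2.N0=(dead,v1) N2.N1=(suspect,v1) N2.N2=(alive,v0) N2.N3=(dead,v1) | N0.N0=(dead,v1) N0.N1=(suspect,v1) N0.N2=(alive,v0) N0.N3=(suspect,v1)

Answer: N0=alive,0 N1=alive,1 N2=alive,0 N3=alive,0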